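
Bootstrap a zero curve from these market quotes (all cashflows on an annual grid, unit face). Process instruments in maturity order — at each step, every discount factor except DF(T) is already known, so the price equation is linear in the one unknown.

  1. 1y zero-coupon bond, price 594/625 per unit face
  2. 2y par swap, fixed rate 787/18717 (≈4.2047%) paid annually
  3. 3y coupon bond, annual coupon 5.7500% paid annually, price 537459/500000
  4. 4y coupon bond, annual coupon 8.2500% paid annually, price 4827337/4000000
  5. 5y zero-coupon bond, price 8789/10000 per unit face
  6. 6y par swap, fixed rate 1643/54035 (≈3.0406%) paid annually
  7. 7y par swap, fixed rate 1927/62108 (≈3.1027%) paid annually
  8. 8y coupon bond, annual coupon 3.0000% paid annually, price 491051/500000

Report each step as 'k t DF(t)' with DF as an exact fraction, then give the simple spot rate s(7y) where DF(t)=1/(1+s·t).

step 1 [1y] zero: DF = P = 594/625 ≈ 0.950400
step 2 [2y] swap r/1=787/18717: DF=(1 − 787/18717·(0.950400))/(1+787/18717) = 9213/10000 ≈ 0.921300
step 3 [3y] bond c/1=23/400: DF=(537459/500000 − 23/400·(0.950400+0.921300))/(1+23/400) = 9147/10000 ≈ 0.914700
step 4 [4y] bond c/1=33/400: DF=(4827337/4000000 − 33/400·(0.950400+0.921300+0.914700))/(1+33/400) = 361/400 ≈ 0.902500
step 5 [5y] zero: DF = P = 8789/10000 ≈ 0.878900
step 6 [6y] swap r/1=1643/54035: DF=(1 − 1643/54035·(0.950400+0.921300+0.914700+0.902500+0.878900))/(1+1643/54035) = 8357/10000 ≈ 0.835700
step 7 [7y] swap r/1=1927/62108: DF=(1 − 1927/62108·(0.950400+0.921300+0.914700+0.902500+0.878900+0.835700))/(1+1927/62108) = 8073/10000 ≈ 0.807300
step 8 [8y] bond c/1=3/100: DF=(491051/500000 − 3/100·(0.950400+0.921300+0.914700+0.902500+0.878900+0.835700+0.807300))/(1+3/100) = 3863/5000 ≈ 0.772600

1 1 594/625
2 2 9213/10000
3 3 9147/10000
4 4 361/400
5 5 8789/10000
6 6 8357/10000
7 7 8073/10000
8 8 3863/5000
s(7y) = (1/(8073/10000) − 1)/(7) = 1927/56511 ≈ 3.4100%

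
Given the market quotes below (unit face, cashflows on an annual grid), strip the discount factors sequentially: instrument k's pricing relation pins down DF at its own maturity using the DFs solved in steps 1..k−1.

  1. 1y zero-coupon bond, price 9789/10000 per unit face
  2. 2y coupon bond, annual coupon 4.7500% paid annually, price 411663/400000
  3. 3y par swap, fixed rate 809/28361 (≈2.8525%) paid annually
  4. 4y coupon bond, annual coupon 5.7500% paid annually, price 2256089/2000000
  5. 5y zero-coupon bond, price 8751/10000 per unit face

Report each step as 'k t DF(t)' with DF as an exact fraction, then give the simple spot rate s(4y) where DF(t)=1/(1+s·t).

1 1 9789/10000
2 2 9381/10000
3 3 9191/10000
4 4 73/80
5 5 8751/10000
s(4y) = (1/(73/80) − 1)/(4) = 7/292 ≈ 2.3973%

step 1 [1y] zero: DF = P = 9789/10000 ≈ 0.978900
step 2 [2y] bond c/1=19/400: DF=(411663/400000 − 19/400·(0.978900))/(1+19/400) = 9381/10000 ≈ 0.938100
step 3 [3y] swap r/1=809/28361: DF=(1 − 809/28361·(0.978900+0.938100))/(1+809/28361) = 9191/10000 ≈ 0.919100
step 4 [4y] bond c/1=23/400: DF=(2256089/2000000 − 23/400·(0.978900+0.938100+0.919100))/(1+23/400) = 73/80 ≈ 0.912500
step 5 [5y] zero: DF = P = 8751/10000 ≈ 0.875100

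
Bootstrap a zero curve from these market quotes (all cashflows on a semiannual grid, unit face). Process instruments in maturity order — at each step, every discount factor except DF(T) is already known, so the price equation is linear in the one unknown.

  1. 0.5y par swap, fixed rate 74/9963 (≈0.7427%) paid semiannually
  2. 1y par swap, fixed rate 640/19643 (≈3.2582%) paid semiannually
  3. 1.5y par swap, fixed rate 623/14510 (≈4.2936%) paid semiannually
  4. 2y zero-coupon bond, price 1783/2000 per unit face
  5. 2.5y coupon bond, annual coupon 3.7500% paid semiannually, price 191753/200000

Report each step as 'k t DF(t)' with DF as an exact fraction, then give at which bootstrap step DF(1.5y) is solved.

1 1/2 9963/10000
2 1 121/125
3 3/2 9377/10000
4 2 1783/2000
5 5/2 8713/10000
DF(1.5y) is solved at step 3

step 1 [0.5y] swap r/2=37/9963: DF=(1 − 37/9963·(0))/(1+37/9963) = 9963/10000 ≈ 0.996300
step 2 [1y] swap r/2=320/19643: DF=(1 − 320/19643·(0.996300))/(1+320/19643) = 121/125 ≈ 0.968000
step 3 [1.5y] swap r/2=623/29020: DF=(1 − 623/29020·(0.996300+0.968000))/(1+623/29020) = 9377/10000 ≈ 0.937700
step 4 [2y] zero: DF = P = 1783/2000 ≈ 0.891500
step 5 [2.5y] bond c/2=3/160: DF=(191753/200000 − 3/160·(0.996300+0.968000+0.937700+0.891500))/(1+3/160) = 8713/10000 ≈ 0.871300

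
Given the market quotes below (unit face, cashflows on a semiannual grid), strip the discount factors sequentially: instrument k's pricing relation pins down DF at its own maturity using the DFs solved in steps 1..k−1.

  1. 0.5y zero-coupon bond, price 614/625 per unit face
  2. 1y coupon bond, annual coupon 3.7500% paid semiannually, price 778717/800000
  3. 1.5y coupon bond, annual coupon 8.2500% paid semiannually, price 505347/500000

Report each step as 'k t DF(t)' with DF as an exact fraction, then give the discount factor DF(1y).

step 1 [0.5y] zero: DF = P = 614/625 ≈ 0.982400
step 2 [1y] bond c/2=3/160: DF=(778717/800000 − 3/160·(0.982400))/(1+3/160) = 4687/5000 ≈ 0.937400
step 3 [1.5y] bond c/2=33/800: DF=(505347/500000 − 33/800·(0.982400+0.937400))/(1+33/800) = 4473/5000 ≈ 0.894600

1 1/2 614/625
2 1 4687/5000
3 3/2 4473/5000
DF(1y) = 4687/5000 ≈ 0.937400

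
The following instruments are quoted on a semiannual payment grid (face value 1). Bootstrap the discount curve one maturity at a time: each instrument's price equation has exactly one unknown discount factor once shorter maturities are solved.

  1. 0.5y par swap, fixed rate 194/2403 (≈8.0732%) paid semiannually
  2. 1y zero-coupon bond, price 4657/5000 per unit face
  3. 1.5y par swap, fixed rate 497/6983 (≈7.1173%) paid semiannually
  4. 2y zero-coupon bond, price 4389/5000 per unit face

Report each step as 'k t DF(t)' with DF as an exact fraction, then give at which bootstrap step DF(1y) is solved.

step 1 [0.5y] swap r/2=97/2403: DF=(1 − 97/2403·(0))/(1+97/2403) = 2403/2500 ≈ 0.961200
step 2 [1y] zero: DF = P = 4657/5000 ≈ 0.931400
step 3 [1.5y] swap r/2=497/13966: DF=(1 − 497/13966·(0.961200+0.931400))/(1+497/13966) = 4503/5000 ≈ 0.900600
step 4 [2y] zero: DF = P = 4389/5000 ≈ 0.877800

1 1/2 2403/2500
2 1 4657/5000
3 3/2 4503/5000
4 2 4389/5000
DF(1y) is solved at step 2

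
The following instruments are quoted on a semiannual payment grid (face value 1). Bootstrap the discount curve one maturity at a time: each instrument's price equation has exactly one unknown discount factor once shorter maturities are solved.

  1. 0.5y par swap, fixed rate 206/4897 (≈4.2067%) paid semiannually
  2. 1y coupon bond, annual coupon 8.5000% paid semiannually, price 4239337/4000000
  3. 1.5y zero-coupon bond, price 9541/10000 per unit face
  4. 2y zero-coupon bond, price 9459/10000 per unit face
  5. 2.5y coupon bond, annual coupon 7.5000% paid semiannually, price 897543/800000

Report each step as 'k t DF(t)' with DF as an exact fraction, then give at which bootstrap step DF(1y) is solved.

step 1 [0.5y] swap r/2=103/4897: DF=(1 − 103/4897·(0))/(1+103/4897) = 4897/5000 ≈ 0.979400
step 2 [1y] bond c/2=17/400: DF=(4239337/4000000 − 17/400·(0.979400))/(1+17/400) = 9767/10000 ≈ 0.976700
step 3 [1.5y] zero: DF = P = 9541/10000 ≈ 0.954100
step 4 [2y] zero: DF = P = 9459/10000 ≈ 0.945900
step 5 [2.5y] bond c/2=3/80: DF=(897543/800000 − 3/80·(0.979400+0.976700+0.954100+0.945900))/(1+3/80) = 471/500 ≈ 0.942000

1 1/2 4897/5000
2 1 9767/10000
3 3/2 9541/10000
4 2 9459/10000
5 5/2 471/500
DF(1y) is solved at step 2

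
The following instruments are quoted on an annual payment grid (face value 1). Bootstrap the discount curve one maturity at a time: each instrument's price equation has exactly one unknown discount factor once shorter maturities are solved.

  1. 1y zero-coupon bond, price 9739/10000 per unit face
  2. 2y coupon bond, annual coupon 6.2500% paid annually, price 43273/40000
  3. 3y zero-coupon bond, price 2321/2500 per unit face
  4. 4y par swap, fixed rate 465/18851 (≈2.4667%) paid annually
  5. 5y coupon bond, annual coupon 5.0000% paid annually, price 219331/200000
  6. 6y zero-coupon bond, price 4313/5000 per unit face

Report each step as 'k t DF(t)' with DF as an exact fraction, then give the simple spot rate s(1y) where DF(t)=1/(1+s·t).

step 1 [1y] zero: DF = P = 9739/10000 ≈ 0.973900
step 2 [2y] bond c/1=1/16: DF=(43273/40000 − 1/16·(0.973900))/(1+1/16) = 9609/10000 ≈ 0.960900
step 3 [3y] zero: DF = P = 2321/2500 ≈ 0.928400
step 4 [4y] swap r/1=465/18851: DF=(1 − 465/18851·(0.973900+0.960900+0.928400))/(1+465/18851) = 907/1000 ≈ 0.907000
step 5 [5y] bond c/1=1/20: DF=(219331/200000 − 1/20·(0.973900+0.960900+0.928400+0.907000))/(1+1/20) = 8649/10000 ≈ 0.864900
step 6 [6y] zero: DF = P = 4313/5000 ≈ 0.862600

1 1 9739/10000
2 2 9609/10000
3 3 2321/2500
4 4 907/1000
5 5 8649/10000
6 6 4313/5000
s(1y) = (1/(9739/10000) − 1)/(1) = 261/9739 ≈ 2.6799%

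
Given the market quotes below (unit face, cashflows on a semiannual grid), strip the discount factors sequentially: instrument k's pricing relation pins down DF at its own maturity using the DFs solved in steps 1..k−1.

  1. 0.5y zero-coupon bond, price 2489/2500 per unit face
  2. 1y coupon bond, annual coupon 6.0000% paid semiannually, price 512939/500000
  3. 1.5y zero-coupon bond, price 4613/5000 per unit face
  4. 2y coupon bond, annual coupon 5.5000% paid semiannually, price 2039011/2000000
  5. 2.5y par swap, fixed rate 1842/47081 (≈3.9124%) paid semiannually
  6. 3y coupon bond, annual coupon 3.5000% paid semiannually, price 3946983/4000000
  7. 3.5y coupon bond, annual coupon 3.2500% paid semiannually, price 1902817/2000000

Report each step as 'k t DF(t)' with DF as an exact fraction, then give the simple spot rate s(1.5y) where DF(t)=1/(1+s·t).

step 1 [0.5y] zero: DF = P = 2489/2500 ≈ 0.995600
step 2 [1y] bond c/2=3/100: DF=(512939/500000 − 3/100·(0.995600))/(1+3/100) = 967/1000 ≈ 0.967000
step 3 [1.5y] zero: DF = P = 4613/5000 ≈ 0.922600
step 4 [2y] bond c/2=11/400: DF=(2039011/2000000 − 11/400·(0.995600+0.967000+0.922600))/(1+11/400) = 183/200 ≈ 0.915000
step 5 [2.5y] swap r/2=921/47081: DF=(1 − 921/47081·(0.995600+0.967000+0.922600+0.915000))/(1+921/47081) = 9079/10000 ≈ 0.907900
step 6 [3y] bond c/2=7/400: DF=(3946983/4000000 − 7/400·(0.995600+0.967000+0.922600+0.915000+0.907900))/(1+7/400) = 1111/1250 ≈ 0.888800
step 7 [3.5y] bond c/2=13/800: DF=(1902817/2000000 − 13/800·(0.995600+0.967000+0.922600+0.915000+0.907900+0.888800))/(1+13/800) = 8467/10000 ≈ 0.846700

1 1/2 2489/2500
2 1 967/1000
3 3/2 4613/5000
4 2 183/200
5 5/2 9079/10000
6 3 1111/1250
7 7/2 8467/10000
s(1.5y) = (1/(4613/5000) − 1)/(3/2) = 258/4613 ≈ 5.5929%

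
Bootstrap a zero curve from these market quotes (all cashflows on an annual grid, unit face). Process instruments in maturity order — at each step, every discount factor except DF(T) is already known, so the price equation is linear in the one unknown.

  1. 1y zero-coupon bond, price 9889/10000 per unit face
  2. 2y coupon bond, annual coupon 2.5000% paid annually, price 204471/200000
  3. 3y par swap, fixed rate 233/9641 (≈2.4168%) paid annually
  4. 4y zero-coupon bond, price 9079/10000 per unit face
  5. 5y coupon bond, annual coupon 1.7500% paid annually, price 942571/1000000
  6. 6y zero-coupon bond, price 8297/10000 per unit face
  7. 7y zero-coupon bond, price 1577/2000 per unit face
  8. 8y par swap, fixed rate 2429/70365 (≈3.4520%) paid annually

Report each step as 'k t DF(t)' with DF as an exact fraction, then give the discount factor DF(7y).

step 1 [1y] zero: DF = P = 9889/10000 ≈ 0.988900
step 2 [2y] bond c/1=1/40: DF=(204471/200000 − 1/40·(0.988900))/(1+1/40) = 9733/10000 ≈ 0.973300
step 3 [3y] swap r/1=233/9641: DF=(1 − 233/9641·(0.988900+0.973300))/(1+233/9641) = 9301/10000 ≈ 0.930100
step 4 [4y] zero: DF = P = 9079/10000 ≈ 0.907900
step 5 [5y] bond c/1=7/400: DF=(942571/1000000 − 7/400·(0.988900+0.973300+0.930100+0.907900))/(1+7/400) = 861/1000 ≈ 0.861000
step 6 [6y] zero: DF = P = 8297/10000 ≈ 0.829700
step 7 [7y] zero: DF = P = 1577/2000 ≈ 0.788500
step 8 [8y] swap r/1=2429/70365: DF=(1 − 2429/70365·(0.988900+0.973300+0.930100+0.907900+0.861000+0.829700+0.788500))/(1+2429/70365) = 7571/10000 ≈ 0.757100

1 1 9889/10000
2 2 9733/10000
3 3 9301/10000
4 4 9079/10000
5 5 861/1000
6 6 8297/10000
7 7 1577/2000
8 8 7571/10000
DF(7y) = 1577/2000 ≈ 0.788500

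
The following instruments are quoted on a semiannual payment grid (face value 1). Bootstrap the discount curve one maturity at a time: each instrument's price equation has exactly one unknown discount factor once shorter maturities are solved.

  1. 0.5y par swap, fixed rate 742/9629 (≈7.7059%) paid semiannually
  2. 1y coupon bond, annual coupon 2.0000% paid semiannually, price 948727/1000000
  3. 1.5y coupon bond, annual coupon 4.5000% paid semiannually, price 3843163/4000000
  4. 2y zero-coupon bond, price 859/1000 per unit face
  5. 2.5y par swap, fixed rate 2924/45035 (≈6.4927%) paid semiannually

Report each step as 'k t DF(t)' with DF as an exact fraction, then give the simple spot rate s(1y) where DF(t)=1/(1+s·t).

1 1/2 9629/10000
2 1 4649/5000
3 3/2 449/500
4 2 859/1000
5 5/2 4269/5000
s(1y) = (1/(4649/5000) − 1)/(1) = 351/4649 ≈ 7.5500%

step 1 [0.5y] swap r/2=371/9629: DF=(1 − 371/9629·(0))/(1+371/9629) = 9629/10000 ≈ 0.962900
step 2 [1y] bond c/2=1/100: DF=(948727/1000000 − 1/100·(0.962900))/(1+1/100) = 4649/5000 ≈ 0.929800
step 3 [1.5y] bond c/2=9/400: DF=(3843163/4000000 − 9/400·(0.962900+0.929800))/(1+9/400) = 449/500 ≈ 0.898000
step 4 [2y] zero: DF = P = 859/1000 ≈ 0.859000
step 5 [2.5y] swap r/2=1462/45035: DF=(1 − 1462/45035·(0.962900+0.929800+0.898000+0.859000))/(1+1462/45035) = 4269/5000 ≈ 0.853800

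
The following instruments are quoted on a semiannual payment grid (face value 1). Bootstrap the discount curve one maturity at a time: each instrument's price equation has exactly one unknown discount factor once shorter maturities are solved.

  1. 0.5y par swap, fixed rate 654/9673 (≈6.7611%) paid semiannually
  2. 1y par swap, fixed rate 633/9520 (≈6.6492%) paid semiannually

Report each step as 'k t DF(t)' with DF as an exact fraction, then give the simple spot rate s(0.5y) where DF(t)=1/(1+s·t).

1 1/2 9673/10000
2 1 9367/10000
s(0.5y) = (1/(9673/10000) − 1)/(1/2) = 654/9673 ≈ 6.7611%

step 1 [0.5y] swap r/2=327/9673: DF=(1 − 327/9673·(0))/(1+327/9673) = 9673/10000 ≈ 0.967300
step 2 [1y] swap r/2=633/19040: DF=(1 − 633/19040·(0.967300))/(1+633/19040) = 9367/10000 ≈ 0.936700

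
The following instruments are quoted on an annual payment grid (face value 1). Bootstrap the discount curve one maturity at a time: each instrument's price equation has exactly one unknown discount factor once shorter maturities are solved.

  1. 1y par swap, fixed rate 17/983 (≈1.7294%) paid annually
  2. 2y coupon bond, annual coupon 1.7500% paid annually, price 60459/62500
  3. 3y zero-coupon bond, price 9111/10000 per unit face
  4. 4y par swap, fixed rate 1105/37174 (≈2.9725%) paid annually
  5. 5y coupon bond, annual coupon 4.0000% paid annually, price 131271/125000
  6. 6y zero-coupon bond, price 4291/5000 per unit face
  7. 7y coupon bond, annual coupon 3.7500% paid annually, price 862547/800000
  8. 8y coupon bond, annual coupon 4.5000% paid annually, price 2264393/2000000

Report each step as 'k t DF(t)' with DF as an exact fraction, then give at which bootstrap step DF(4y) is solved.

step 1 [1y] swap r/1=17/983: DF=(1 − 17/983·(0))/(1+17/983) = 983/1000 ≈ 0.983000
step 2 [2y] bond c/1=7/400: DF=(60459/62500 − 7/400·(0.983000))/(1+7/400) = 4669/5000 ≈ 0.933800
step 3 [3y] zero: DF = P = 9111/10000 ≈ 0.911100
step 4 [4y] swap r/1=1105/37174: DF=(1 − 1105/37174·(0.983000+0.933800+0.911100))/(1+1105/37174) = 1779/2000 ≈ 0.889500
step 5 [5y] bond c/1=1/25: DF=(131271/125000 − 1/25·(0.983000+0.933800+0.911100+0.889500))/(1+1/25) = 2167/2500 ≈ 0.866800
step 6 [6y] zero: DF = P = 4291/5000 ≈ 0.858200
step 7 [7y] bond c/1=3/80: DF=(862547/800000 − 3/80·(0.983000+0.933800+0.911100+0.889500+0.866800+0.858200))/(1+3/80) = 337/400 ≈ 0.842500
step 8 [8y] bond c/1=9/200: DF=(2264393/2000000 − 9/200·(0.983000+0.933800+0.911100+0.889500+0.866800+0.858200+0.842500))/(1+9/200) = 508/625 ≈ 0.812800

1 1 983/1000
2 2 4669/5000
3 3 9111/10000
4 4 1779/2000
5 5 2167/2500
6 6 4291/5000
7 7 337/400
8 8 508/625
DF(4y) is solved at step 4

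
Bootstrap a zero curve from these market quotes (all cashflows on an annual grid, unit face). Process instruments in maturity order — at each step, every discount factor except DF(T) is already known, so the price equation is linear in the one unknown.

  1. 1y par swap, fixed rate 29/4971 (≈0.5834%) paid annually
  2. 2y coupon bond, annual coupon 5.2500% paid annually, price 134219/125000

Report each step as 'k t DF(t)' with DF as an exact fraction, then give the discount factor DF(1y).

step 1 [1y] swap r/1=29/4971: DF=(1 − 29/4971·(0))/(1+29/4971) = 4971/5000 ≈ 0.994200
step 2 [2y] bond c/1=21/400: DF=(134219/125000 − 21/400·(0.994200))/(1+21/400) = 4853/5000 ≈ 0.970600

1 1 4971/5000
2 2 4853/5000
DF(1y) = 4971/5000 ≈ 0.994200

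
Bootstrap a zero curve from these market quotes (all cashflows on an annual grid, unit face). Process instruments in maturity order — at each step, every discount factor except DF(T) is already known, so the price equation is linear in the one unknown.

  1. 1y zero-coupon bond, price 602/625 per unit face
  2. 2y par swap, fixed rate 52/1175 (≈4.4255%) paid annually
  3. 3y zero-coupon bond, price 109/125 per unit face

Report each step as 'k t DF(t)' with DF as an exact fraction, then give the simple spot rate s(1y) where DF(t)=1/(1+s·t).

step 1 [1y] zero: DF = P = 602/625 ≈ 0.963200
step 2 [2y] swap r/1=52/1175: DF=(1 − 52/1175·(0.963200))/(1+52/1175) = 573/625 ≈ 0.916800
step 3 [3y] zero: DF = P = 109/125 ≈ 0.872000

1 1 602/625
2 2 573/625
3 3 109/125
s(1y) = (1/(602/625) − 1)/(1) = 23/602 ≈ 3.8206%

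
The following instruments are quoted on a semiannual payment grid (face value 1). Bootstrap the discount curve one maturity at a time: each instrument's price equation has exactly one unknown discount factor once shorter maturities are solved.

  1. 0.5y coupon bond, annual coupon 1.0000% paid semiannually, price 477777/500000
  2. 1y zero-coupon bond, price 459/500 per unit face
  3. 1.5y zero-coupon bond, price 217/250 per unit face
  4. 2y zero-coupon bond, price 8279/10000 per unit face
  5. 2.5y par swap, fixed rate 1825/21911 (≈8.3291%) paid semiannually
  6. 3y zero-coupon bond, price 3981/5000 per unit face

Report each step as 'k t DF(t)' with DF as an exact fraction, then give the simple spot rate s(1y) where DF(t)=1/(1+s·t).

step 1 [0.5y] bond c/2=1/200: DF=(477777/500000 − 1/200·(0))/(1+1/200) = 2377/2500 ≈ 0.950800
step 2 [1y] zero: DF = P = 459/500 ≈ 0.918000
step 3 [1.5y] zero: DF = P = 217/250 ≈ 0.868000
step 4 [2y] zero: DF = P = 8279/10000 ≈ 0.827900
step 5 [2.5y] swap r/2=1825/43822: DF=(1 − 1825/43822·(0.950800+0.918000+0.868000+0.827900))/(1+1825/43822) = 327/400 ≈ 0.817500
step 6 [3y] zero: DF = P = 3981/5000 ≈ 0.796200

1 1/2 2377/2500
2 1 459/500
3 3/2 217/250
4 2 8279/10000
5 5/2 327/400
6 3 3981/5000
s(1y) = (1/(459/500) − 1)/(1) = 41/459 ≈ 8.9325%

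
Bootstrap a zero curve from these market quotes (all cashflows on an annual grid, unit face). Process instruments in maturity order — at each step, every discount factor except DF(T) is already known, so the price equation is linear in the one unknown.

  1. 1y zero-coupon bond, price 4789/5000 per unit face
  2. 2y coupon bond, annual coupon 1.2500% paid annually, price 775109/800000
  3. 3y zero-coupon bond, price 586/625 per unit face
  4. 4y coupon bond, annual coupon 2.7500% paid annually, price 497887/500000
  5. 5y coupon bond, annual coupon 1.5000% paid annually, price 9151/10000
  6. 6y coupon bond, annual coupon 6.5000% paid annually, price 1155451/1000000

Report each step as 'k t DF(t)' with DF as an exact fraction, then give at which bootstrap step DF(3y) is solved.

step 1 [1y] zero: DF = P = 4789/5000 ≈ 0.957800
step 2 [2y] bond c/1=1/80: DF=(775109/800000 − 1/80·(0.957800))/(1+1/80) = 9451/10000 ≈ 0.945100
step 3 [3y] zero: DF = P = 586/625 ≈ 0.937600
step 4 [4y] bond c/1=11/400: DF=(497887/500000 − 11/400·(0.957800+0.945100+0.937600))/(1+11/400) = 8931/10000 ≈ 0.893100
step 5 [5y] bond c/1=3/200: DF=(9151/10000 − 3/200·(0.957800+0.945100+0.937600+0.893100))/(1+3/200) = 529/625 ≈ 0.846400
step 6 [6y] bond c/1=13/200: DF=(1155451/1000000 − 13/200·(0.957800+0.945100+0.937600+0.893100+0.846400))/(1+13/200) = 4027/5000 ≈ 0.805400

1 1 4789/5000
2 2 9451/10000
3 3 586/625
4 4 8931/10000
5 5 529/625
6 6 4027/5000
DF(3y) is solved at step 3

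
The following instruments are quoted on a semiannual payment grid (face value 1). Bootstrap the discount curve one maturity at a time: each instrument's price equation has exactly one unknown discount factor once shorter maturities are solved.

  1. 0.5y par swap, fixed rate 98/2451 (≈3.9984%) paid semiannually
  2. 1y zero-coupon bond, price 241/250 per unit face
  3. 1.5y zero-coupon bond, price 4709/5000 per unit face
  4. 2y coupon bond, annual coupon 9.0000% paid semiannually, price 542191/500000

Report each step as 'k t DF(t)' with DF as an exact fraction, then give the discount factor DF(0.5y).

step 1 [0.5y] swap r/2=49/2451: DF=(1 − 49/2451·(0))/(1+49/2451) = 2451/2500 ≈ 0.980400
step 2 [1y] zero: DF = P = 241/250 ≈ 0.964000
step 3 [1.5y] zero: DF = P = 4709/5000 ≈ 0.941800
step 4 [2y] bond c/2=9/200: DF=(542191/500000 − 9/200·(0.980400+0.964000+0.941800))/(1+9/200) = 4567/5000 ≈ 0.913400

1 1/2 2451/2500
2 1 241/250
3 3/2 4709/5000
4 2 4567/5000
DF(0.5y) = 2451/2500 ≈ 0.980400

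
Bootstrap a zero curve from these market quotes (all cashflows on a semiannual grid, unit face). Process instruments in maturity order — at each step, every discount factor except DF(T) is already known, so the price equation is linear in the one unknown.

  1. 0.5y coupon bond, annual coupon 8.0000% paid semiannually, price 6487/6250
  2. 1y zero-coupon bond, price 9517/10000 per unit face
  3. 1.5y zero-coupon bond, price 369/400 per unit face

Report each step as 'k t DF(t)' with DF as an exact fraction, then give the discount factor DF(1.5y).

1 1/2 499/500
2 1 9517/10000
3 3/2 369/400
DF(1.5y) = 369/400 ≈ 0.922500

step 1 [0.5y] bond c/2=1/25: DF=(6487/6250 − 1/25·(0))/(1+1/25) = 499/500 ≈ 0.998000
step 2 [1y] zero: DF = P = 9517/10000 ≈ 0.951700
step 3 [1.5y] zero: DF = P = 369/400 ≈ 0.922500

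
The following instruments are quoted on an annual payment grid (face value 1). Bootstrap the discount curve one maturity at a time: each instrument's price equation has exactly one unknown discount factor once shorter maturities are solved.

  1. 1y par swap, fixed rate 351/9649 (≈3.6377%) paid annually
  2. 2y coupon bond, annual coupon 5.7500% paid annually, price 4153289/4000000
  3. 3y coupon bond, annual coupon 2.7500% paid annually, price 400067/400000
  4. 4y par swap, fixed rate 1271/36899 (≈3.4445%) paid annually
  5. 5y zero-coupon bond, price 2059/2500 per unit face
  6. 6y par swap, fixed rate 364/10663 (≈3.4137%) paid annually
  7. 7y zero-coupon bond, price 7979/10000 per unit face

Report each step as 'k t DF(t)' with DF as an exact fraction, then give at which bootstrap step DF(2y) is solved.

step 1 [1y] swap r/1=351/9649: DF=(1 − 351/9649·(0))/(1+351/9649) = 9649/10000 ≈ 0.964900
step 2 [2y] bond c/1=23/400: DF=(4153289/4000000 − 23/400·(0.964900))/(1+23/400) = 4647/5000 ≈ 0.929400
step 3 [3y] bond c/1=11/400: DF=(400067/400000 − 11/400·(0.964900+0.929400))/(1+11/400) = 9227/10000 ≈ 0.922700
step 4 [4y] swap r/1=1271/36899: DF=(1 − 1271/36899·(0.964900+0.929400+0.922700))/(1+1271/36899) = 8729/10000 ≈ 0.872900
step 5 [5y] zero: DF = P = 2059/2500 ≈ 0.823600
step 6 [6y] swap r/1=364/10663: DF=(1 − 364/10663·(0.964900+0.929400+0.922700+0.872900+0.823600))/(1+364/10663) = 409/500 ≈ 0.818000
step 7 [7y] zero: DF = P = 7979/10000 ≈ 0.797900

1 1 9649/10000
2 2 4647/5000
3 3 9227/10000
4 4 8729/10000
5 5 2059/2500
6 6 409/500
7 7 7979/10000
DF(2y) is solved at step 2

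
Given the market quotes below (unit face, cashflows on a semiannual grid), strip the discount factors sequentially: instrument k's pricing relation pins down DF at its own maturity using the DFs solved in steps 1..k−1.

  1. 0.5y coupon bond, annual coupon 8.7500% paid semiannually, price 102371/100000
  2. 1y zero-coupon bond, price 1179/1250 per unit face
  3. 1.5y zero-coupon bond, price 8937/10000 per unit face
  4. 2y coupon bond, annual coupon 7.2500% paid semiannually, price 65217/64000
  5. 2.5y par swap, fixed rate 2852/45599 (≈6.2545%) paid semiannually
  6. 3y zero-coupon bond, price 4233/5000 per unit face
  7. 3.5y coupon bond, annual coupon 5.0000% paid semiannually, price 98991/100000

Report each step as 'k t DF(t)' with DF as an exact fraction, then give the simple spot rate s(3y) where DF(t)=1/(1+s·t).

step 1 [0.5y] bond c/2=7/160: DF=(102371/100000 − 7/160·(0))/(1+7/160) = 613/625 ≈ 0.980800
step 2 [1y] zero: DF = P = 1179/1250 ≈ 0.943200
step 3 [1.5y] zero: DF = P = 8937/10000 ≈ 0.893700
step 4 [2y] bond c/2=29/800: DF=(65217/64000 − 29/800·(0.980800+0.943200+0.893700))/(1+29/800) = 553/625 ≈ 0.884800
step 5 [2.5y] swap r/2=1426/45599: DF=(1 − 1426/45599·(0.980800+0.943200+0.893700+0.884800))/(1+1426/45599) = 4287/5000 ≈ 0.857400
step 6 [3y] zero: DF = P = 4233/5000 ≈ 0.846600
step 7 [3.5y] bond c/2=1/40: DF=(98991/100000 − 1/40·(0.980800+0.943200+0.893700+0.884800+0.857400+0.846600))/(1+1/40) = 8339/10000 ≈ 0.833900

1 1/2 613/625
2 1 1179/1250
3 3/2 8937/10000
4 2 553/625
5 5/2 4287/5000
6 3 4233/5000
7 7/2 8339/10000
s(3y) = (1/(4233/5000) − 1)/(3) = 767/12699 ≈ 6.0398%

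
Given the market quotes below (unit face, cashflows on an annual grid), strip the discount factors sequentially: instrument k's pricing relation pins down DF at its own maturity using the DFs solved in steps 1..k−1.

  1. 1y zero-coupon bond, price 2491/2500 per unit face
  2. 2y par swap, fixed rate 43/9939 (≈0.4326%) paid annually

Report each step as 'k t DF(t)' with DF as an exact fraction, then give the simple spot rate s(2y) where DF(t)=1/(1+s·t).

1 1 2491/2500
2 2 4957/5000
s(2y) = (1/(4957/5000) − 1)/(2) = 43/9914 ≈ 0.4337%

step 1 [1y] zero: DF = P = 2491/2500 ≈ 0.996400
step 2 [2y] swap r/1=43/9939: DF=(1 − 43/9939·(0.996400))/(1+43/9939) = 4957/5000 ≈ 0.991400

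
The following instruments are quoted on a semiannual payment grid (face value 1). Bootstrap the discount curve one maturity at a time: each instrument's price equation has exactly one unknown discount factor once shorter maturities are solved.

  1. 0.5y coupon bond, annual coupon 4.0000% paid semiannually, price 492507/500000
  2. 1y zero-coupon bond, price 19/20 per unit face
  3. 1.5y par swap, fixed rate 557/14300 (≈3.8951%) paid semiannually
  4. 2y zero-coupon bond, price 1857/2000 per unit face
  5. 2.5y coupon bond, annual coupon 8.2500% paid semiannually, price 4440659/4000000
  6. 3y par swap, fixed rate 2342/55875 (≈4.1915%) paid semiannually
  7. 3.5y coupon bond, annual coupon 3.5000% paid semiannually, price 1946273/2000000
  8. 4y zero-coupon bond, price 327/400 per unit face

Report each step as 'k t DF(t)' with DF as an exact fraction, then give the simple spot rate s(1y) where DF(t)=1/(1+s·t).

1 1/2 9657/10000
2 1 19/20
3 3/2 9443/10000
4 2 1857/2000
5 5/2 9161/10000
6 3 8829/10000
7 7/2 8603/10000
8 4 327/400
s(1y) = (1/(19/20) − 1)/(1) = 1/19 ≈ 5.2632%

step 1 [0.5y] bond c/2=1/50: DF=(492507/500000 − 1/50·(0))/(1+1/50) = 9657/10000 ≈ 0.965700
step 2 [1y] zero: DF = P = 19/20 ≈ 0.950000
step 3 [1.5y] swap r/2=557/28600: DF=(1 − 557/28600·(0.965700+0.950000))/(1+557/28600) = 9443/10000 ≈ 0.944300
step 4 [2y] zero: DF = P = 1857/2000 ≈ 0.928500
step 5 [2.5y] bond c/2=33/800: DF=(4440659/4000000 − 33/800·(0.965700+0.950000+0.944300+0.928500))/(1+33/800) = 9161/10000 ≈ 0.916100
step 6 [3y] swap r/2=1171/55875: DF=(1 − 1171/55875·(0.965700+0.950000+0.944300+0.928500+0.916100))/(1+1171/55875) = 8829/10000 ≈ 0.882900
step 7 [3.5y] bond c/2=7/400: DF=(1946273/2000000 − 7/400·(0.965700+0.950000+0.944300+0.928500+0.916100+0.882900))/(1+7/400) = 8603/10000 ≈ 0.860300
step 8 [4y] zero: DF = P = 327/400 ≈ 0.817500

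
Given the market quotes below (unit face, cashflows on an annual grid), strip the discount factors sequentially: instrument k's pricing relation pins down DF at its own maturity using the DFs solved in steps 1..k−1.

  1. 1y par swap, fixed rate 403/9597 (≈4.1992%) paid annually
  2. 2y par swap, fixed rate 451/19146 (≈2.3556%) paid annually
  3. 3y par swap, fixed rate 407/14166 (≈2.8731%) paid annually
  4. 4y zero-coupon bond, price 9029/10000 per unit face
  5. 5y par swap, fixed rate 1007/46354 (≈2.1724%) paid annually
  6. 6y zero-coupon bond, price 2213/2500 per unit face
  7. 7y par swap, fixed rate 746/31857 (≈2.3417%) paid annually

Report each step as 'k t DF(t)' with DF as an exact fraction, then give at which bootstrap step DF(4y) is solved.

1 1 9597/10000
2 2 9549/10000
3 3 4593/5000
4 4 9029/10000
5 5 8993/10000
6 6 2213/2500
7 7 2127/2500
DF(4y) is solved at step 4

step 1 [1y] swap r/1=403/9597: DF=(1 − 403/9597·(0))/(1+403/9597) = 9597/10000 ≈ 0.959700
step 2 [2y] swap r/1=451/19146: DF=(1 − 451/19146·(0.959700))/(1+451/19146) = 9549/10000 ≈ 0.954900
step 3 [3y] swap r/1=407/14166: DF=(1 − 407/14166·(0.959700+0.954900))/(1+407/14166) = 4593/5000 ≈ 0.918600
step 4 [4y] zero: DF = P = 9029/10000 ≈ 0.902900
step 5 [5y] swap r/1=1007/46354: DF=(1 − 1007/46354·(0.959700+0.954900+0.918600+0.902900))/(1+1007/46354) = 8993/10000 ≈ 0.899300
step 6 [6y] zero: DF = P = 2213/2500 ≈ 0.885200
step 7 [7y] swap r/1=746/31857: DF=(1 − 746/31857·(0.959700+0.954900+0.918600+0.902900+0.899300+0.885200))/(1+746/31857) = 2127/2500 ≈ 0.850800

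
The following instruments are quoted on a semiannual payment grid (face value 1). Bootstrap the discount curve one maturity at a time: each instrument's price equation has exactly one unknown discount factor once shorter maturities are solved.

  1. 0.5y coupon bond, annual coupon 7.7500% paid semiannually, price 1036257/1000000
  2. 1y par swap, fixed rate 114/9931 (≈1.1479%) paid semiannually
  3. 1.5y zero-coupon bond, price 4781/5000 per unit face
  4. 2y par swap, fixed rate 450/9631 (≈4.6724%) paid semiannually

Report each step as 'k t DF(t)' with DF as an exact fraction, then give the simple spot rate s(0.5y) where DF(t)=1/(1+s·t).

step 1 [0.5y] bond c/2=31/800: DF=(1036257/1000000 − 31/800·(0))/(1+31/800) = 1247/1250 ≈ 0.997600
step 2 [1y] swap r/2=57/9931: DF=(1 − 57/9931·(0.997600))/(1+57/9931) = 4943/5000 ≈ 0.988600
step 3 [1.5y] zero: DF = P = 4781/5000 ≈ 0.956200
step 4 [2y] swap r/2=225/9631: DF=(1 − 225/9631·(0.997600+0.988600+0.956200))/(1+225/9631) = 91/100 ≈ 0.910000

1 1/2 1247/1250
2 1 4943/5000
3 3/2 4781/5000
4 2 91/100
s(0.5y) = (1/(1247/1250) − 1)/(1/2) = 6/1247 ≈ 0.4812%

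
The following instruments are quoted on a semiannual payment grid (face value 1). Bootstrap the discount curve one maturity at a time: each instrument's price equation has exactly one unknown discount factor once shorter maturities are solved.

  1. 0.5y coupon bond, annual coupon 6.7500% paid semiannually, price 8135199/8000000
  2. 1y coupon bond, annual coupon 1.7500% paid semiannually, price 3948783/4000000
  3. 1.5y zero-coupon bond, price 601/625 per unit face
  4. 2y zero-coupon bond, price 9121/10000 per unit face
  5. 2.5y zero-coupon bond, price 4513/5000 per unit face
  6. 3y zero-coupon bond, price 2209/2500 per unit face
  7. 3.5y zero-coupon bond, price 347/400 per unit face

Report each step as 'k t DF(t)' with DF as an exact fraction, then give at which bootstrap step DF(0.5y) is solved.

1 1/2 9837/10000
2 1 9701/10000
3 3/2 601/625
4 2 9121/10000
5 5/2 4513/5000
6 3 2209/2500
7 7/2 347/400
DF(0.5y) is solved at step 1

step 1 [0.5y] bond c/2=27/800: DF=(8135199/8000000 − 27/800·(0))/(1+27/800) = 9837/10000 ≈ 0.983700
step 2 [1y] bond c/2=7/800: DF=(3948783/4000000 − 7/800·(0.983700))/(1+7/800) = 9701/10000 ≈ 0.970100
step 3 [1.5y] zero: DF = P = 601/625 ≈ 0.961600
step 4 [2y] zero: DF = P = 9121/10000 ≈ 0.912100
step 5 [2.5y] zero: DF = P = 4513/5000 ≈ 0.902600
step 6 [3y] zero: DF = P = 2209/2500 ≈ 0.883600
step 7 [3.5y] zero: DF = P = 347/400 ≈ 0.867500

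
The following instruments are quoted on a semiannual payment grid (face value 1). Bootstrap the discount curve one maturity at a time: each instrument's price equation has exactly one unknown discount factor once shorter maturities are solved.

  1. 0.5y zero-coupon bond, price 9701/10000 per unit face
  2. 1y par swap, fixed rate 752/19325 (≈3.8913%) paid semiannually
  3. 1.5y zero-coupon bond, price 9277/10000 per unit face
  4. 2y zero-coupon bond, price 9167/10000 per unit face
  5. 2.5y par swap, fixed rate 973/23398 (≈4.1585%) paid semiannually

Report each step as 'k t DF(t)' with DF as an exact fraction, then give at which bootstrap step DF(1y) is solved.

step 1 [0.5y] zero: DF = P = 9701/10000 ≈ 0.970100
step 2 [1y] swap r/2=376/19325: DF=(1 − 376/19325·(0.970100))/(1+376/19325) = 1203/1250 ≈ 0.962400
step 3 [1.5y] zero: DF = P = 9277/10000 ≈ 0.927700
step 4 [2y] zero: DF = P = 9167/10000 ≈ 0.916700
step 5 [2.5y] swap r/2=973/46796: DF=(1 − 973/46796·(0.970100+0.962400+0.927700+0.916700))/(1+973/46796) = 9027/10000 ≈ 0.902700

1 1/2 9701/10000
2 1 1203/1250
3 3/2 9277/10000
4 2 9167/10000
5 5/2 9027/10000
DF(1y) is solved at step 2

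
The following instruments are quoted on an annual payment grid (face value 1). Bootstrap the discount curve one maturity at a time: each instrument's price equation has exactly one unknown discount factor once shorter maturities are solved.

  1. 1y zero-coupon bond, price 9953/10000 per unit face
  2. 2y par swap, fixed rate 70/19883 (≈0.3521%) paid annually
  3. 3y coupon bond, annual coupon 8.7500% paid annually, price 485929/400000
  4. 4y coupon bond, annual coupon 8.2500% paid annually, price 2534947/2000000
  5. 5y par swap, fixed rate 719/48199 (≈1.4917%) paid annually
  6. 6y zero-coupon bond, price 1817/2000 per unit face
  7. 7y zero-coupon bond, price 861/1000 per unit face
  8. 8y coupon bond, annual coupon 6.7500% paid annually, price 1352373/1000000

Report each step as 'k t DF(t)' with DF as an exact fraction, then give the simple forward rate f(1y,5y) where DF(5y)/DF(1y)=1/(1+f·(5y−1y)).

step 1 [1y] zero: DF = P = 9953/10000 ≈ 0.995300
step 2 [2y] swap r/1=70/19883: DF=(1 − 70/19883·(0.995300))/(1+70/19883) = 993/1000 ≈ 0.993000
step 3 [3y] bond c/1=7/80: DF=(485929/400000 − 7/80·(0.995300+0.993000))/(1+7/80) = 9571/10000 ≈ 0.957100
step 4 [4y] bond c/1=33/400: DF=(2534947/2000000 − 33/400·(0.995300+0.993000+0.957100))/(1+33/400) = 1183/1250 ≈ 0.946400
step 5 [5y] swap r/1=719/48199: DF=(1 − 719/48199·(0.995300+0.993000+0.957100+0.946400))/(1+719/48199) = 9281/10000 ≈ 0.928100
step 6 [6y] zero: DF = P = 1817/2000 ≈ 0.908500
step 7 [7y] zero: DF = P = 861/1000 ≈ 0.861000
step 8 [8y] bond c/1=27/400: DF=(1352373/1000000 − 27/400·(0.995300+0.993000+0.957100+0.946400+0.928100+0.908500+0.861000))/(1+27/400) = 4251/5000 ≈ 0.850200

1 1 9953/10000
2 2 993/1000
3 3 9571/10000
4 4 1183/1250
5 5 9281/10000
6 6 1817/2000
7 7 861/1000
8 8 4251/5000
f(1y,5y) = ((9953/10000)/(9281/10000) − 1)/(4) = 168/9281 ≈ 1.8101%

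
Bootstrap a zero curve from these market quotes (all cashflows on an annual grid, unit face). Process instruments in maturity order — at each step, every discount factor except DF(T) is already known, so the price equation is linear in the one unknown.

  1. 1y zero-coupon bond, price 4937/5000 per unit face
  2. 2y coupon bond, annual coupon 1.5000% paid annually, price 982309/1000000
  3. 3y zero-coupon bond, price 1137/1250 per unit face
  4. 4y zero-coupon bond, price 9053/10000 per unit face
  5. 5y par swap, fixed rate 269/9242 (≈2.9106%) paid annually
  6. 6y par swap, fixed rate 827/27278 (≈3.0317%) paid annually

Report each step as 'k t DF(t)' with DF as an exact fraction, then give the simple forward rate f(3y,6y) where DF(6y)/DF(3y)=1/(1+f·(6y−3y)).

1 1 4937/5000
2 2 2383/2500
3 3 1137/1250
4 4 9053/10000
5 5 1731/2000
6 6 4173/5000
f(3y,6y) = ((1137/1250)/(4173/5000) − 1)/(3) = 125/4173 ≈ 2.9954%

step 1 [1y] zero: DF = P = 4937/5000 ≈ 0.987400
step 2 [2y] bond c/1=3/200: DF=(982309/1000000 − 3/200·(0.987400))/(1+3/200) = 2383/2500 ≈ 0.953200
step 3 [3y] zero: DF = P = 1137/1250 ≈ 0.909600
step 4 [4y] zero: DF = P = 9053/10000 ≈ 0.905300
step 5 [5y] swap r/1=269/9242: DF=(1 − 269/9242·(0.987400+0.953200+0.909600+0.905300))/(1+269/9242) = 1731/2000 ≈ 0.865500
step 6 [6y] swap r/1=827/27278: DF=(1 − 827/27278·(0.987400+0.953200+0.909600+0.905300+0.865500))/(1+827/27278) = 4173/5000 ≈ 0.834600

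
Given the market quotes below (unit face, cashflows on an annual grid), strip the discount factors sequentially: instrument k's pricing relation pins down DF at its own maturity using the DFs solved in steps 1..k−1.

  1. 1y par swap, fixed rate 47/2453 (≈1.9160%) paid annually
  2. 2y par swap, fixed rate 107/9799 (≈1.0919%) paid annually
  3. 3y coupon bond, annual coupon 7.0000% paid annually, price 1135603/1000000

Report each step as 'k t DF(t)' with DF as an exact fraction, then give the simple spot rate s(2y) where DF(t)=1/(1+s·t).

1 1 2453/2500
2 2 4893/5000
3 3 9331/10000
s(2y) = (1/(4893/5000) − 1)/(2) = 107/9786 ≈ 1.0934%

step 1 [1y] swap r/1=47/2453: DF=(1 − 47/2453·(0))/(1+47/2453) = 2453/2500 ≈ 0.981200
step 2 [2y] swap r/1=107/9799: DF=(1 − 107/9799·(0.981200))/(1+107/9799) = 4893/5000 ≈ 0.978600
step 3 [3y] bond c/1=7/100: DF=(1135603/1000000 − 7/100·(0.981200+0.978600))/(1+7/100) = 9331/10000 ≈ 0.933100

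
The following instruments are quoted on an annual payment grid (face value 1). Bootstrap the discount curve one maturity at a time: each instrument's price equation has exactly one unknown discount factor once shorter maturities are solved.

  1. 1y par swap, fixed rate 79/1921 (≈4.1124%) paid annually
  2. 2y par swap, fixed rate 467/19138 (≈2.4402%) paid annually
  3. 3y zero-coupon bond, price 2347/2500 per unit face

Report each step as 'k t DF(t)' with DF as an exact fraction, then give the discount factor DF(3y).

1 1 1921/2000
2 2 9533/10000
3 3 2347/2500
DF(3y) = 2347/2500 ≈ 0.938800

step 1 [1y] swap r/1=79/1921: DF=(1 − 79/1921·(0))/(1+79/1921) = 1921/2000 ≈ 0.960500
step 2 [2y] swap r/1=467/19138: DF=(1 − 467/19138·(0.960500))/(1+467/19138) = 9533/10000 ≈ 0.953300
step 3 [3y] zero: DF = P = 2347/2500 ≈ 0.938800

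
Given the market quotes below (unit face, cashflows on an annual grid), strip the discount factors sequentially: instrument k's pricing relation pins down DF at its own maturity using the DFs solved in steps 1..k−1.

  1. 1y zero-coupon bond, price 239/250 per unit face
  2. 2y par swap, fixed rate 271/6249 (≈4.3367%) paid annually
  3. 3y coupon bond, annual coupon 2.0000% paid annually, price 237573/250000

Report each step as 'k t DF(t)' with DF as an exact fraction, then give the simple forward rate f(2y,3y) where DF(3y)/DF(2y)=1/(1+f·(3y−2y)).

step 1 [1y] zero: DF = P = 239/250 ≈ 0.956000
step 2 [2y] swap r/1=271/6249: DF=(1 − 271/6249·(0.956000))/(1+271/6249) = 9187/10000 ≈ 0.918700
step 3 [3y] bond c/1=1/50: DF=(237573/250000 − 1/50·(0.956000+0.918700))/(1+1/50) = 8949/10000 ≈ 0.894900

1 1 239/250
2 2 9187/10000
3 3 8949/10000
f(2y,3y) = ((9187/10000)/(8949/10000) − 1)/(1) = 238/8949 ≈ 2.6595%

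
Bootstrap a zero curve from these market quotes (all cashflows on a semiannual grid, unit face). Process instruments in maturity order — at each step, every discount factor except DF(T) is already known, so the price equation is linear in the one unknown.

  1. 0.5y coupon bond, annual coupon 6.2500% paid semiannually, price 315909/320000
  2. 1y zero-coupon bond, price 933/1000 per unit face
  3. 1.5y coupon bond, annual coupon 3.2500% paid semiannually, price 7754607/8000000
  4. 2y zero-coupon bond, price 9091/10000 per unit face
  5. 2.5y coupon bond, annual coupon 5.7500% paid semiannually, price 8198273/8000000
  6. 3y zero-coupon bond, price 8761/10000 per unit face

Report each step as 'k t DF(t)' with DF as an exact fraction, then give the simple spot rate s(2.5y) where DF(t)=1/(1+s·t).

step 1 [0.5y] bond c/2=1/32: DF=(315909/320000 − 1/32·(0))/(1+1/32) = 9573/10000 ≈ 0.957300
step 2 [1y] zero: DF = P = 933/1000 ≈ 0.933000
step 3 [1.5y] bond c/2=13/800: DF=(7754607/8000000 − 13/800·(0.957300+0.933000))/(1+13/800) = 2309/2500 ≈ 0.923600
step 4 [2y] zero: DF = P = 9091/10000 ≈ 0.909100
step 5 [2.5y] bond c/2=23/800: DF=(8198273/8000000 − 23/800·(0.957300+0.933000+0.923600+0.909100))/(1+23/800) = 8921/10000 ≈ 0.892100
step 6 [3y] zero: DF = P = 8761/10000 ≈ 0.876100

1 1/2 9573/10000
2 1 933/1000
3 3/2 2309/2500
4 2 9091/10000
5 5/2 8921/10000
6 3 8761/10000
s(2.5y) = (1/(8921/10000) − 1)/(5/2) = 2158/44605 ≈ 4.8380%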